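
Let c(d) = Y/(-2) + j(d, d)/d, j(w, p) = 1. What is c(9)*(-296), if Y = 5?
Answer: 6364/9 ≈ 707.11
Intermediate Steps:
c(d) = -5/2 + 1/d (c(d) = 5/(-2) + 1/d = 5*(-½) + 1/d = -5/2 + 1/d)
c(9)*(-296) = (-5/2 + 1/9)*(-296) = (-5/2 + ⅑)*(-296) = -43/18*(-296) = 6364/9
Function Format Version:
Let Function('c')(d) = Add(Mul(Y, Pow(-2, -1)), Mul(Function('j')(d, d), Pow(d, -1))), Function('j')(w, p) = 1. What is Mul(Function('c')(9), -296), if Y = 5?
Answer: Rational(6364, 9) ≈ 707.11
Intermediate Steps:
Function('c')(d) = Add(Rational(-5, 2), Pow(d, -1)) (Function('c')(d) = Add(Mul(5, Pow(-2, -1)), Mul(1, Pow(d, -1))) = Add(Mul(5, Rational(-1, 2)), Pow(d, -1)) = Add(Rational(-5, 2), Pow(d, -1)))
Mul(Function('c')(9), -296) = Mul(Add(Rational(-5, 2), Pow(9, -1)), -296) = Mul(Add(Rational(-5, 2), Rational(1, 9)), -296) = Mul(Rational(-43, 18), -296) = Rational(6364, 9)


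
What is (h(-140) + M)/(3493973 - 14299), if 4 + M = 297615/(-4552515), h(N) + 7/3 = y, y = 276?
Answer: 13637377/176014089779 ≈ 7.7479e-5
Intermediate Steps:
h(N) = 821/3 (h(N) = -7/3 + 276 = 821/3)
M = -1233845/303501 (M = -4 + 297615/(-4552515) = -4 + 297615*(-1/4552515) = -4 - 19841/303501 = -1233845/303501 ≈ -4.0654)
(h(-140) + M)/(3493973 - 14299) = (821/3 - 1233845/303501)/(3493973 - 14299) = (27274754/101167)/3479674 = (27274754/101167)*(1/3479674) = 13637377/176014089779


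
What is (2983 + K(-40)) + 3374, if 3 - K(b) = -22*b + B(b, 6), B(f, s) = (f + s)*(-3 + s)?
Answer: 5582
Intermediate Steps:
B(f, s) = (-3 + s)*(f + s)
K(b) = -15 + 19*b (K(b) = 3 - (-22*b + (6² - 3*b - 3*6 + b*6)) = 3 - (-22*b + (36 - 3*b - 18 + 6*b)) = 3 - (-22*b + (18 + 3*b)) = 3 - (18 - 19*b) = 3 + (-18 + 19*b) = -15 + 19*b)
(2983 + K(-40)) + 3374 = (2983 + (-15 + 19*(-40))) + 3374 = (2983 + (-15 - 760)) + 3374 = (2983 - 775) + 3374 = 2208 + 3374 = 5582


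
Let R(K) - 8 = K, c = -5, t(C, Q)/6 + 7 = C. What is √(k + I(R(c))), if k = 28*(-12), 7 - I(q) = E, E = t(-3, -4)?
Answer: I*√269 ≈ 16.401*I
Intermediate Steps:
t(C, Q) = -42 + 6*C
E = -60 (E = -42 + 6*(-3) = -42 - 18 = -60)
R(K) = 8 + K
I(q) = 67 (I(q) = 7 - 1*(-60) = 7 + 60 = 67)
k = -336
√(k + I(R(c))) = √(-336 + 67) = √(-269) = I*√269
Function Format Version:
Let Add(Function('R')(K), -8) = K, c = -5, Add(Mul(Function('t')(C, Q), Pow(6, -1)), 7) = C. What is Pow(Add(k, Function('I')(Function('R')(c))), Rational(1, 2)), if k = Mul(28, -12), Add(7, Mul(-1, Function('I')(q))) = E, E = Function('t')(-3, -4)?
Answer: Mul(I, Pow(269, Rational(1, 2))) ≈ Mul(16.401, I)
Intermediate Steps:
Function('t')(C, Q) = Add(-42, Mul(6, C))
E = -60 (E = Add(-42, Mul(6, -3)) = Add(-42, -18) = -60)
Function('R')(K) = Add(8, K)
Function('I')(q) = 67 (Function('I')(q) = Add(7, Mul(-1, -60)) = Add(7, 60) = 67)
k = -336
Pow(Add(k, Function('I')(Function('R')(c))), Rational(1, 2)) = Pow(Add(-336, 67), Rational(1, 2)) = Pow(-269, Rational(1, 2)) = Mul(I, Pow(269, Rational(1, 2)))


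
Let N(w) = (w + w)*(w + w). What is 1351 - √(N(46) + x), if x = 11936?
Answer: 1351 - 20*√51 ≈ 1208.2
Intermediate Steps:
N(w) = 4*w² (N(w) = (2*w)*(2*w) = 4*w²)
1351 - √(N(46) + x) = 1351 - √(4*46² + 11936) = 1351 - √(4*2116 + 11936) = 1351 - √(8464 + 11936) = 1351 - √20400 = 1351 - 20*√51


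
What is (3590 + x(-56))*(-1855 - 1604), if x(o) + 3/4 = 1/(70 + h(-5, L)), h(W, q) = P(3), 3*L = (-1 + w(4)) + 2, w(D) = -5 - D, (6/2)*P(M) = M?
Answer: -3525935109/284 ≈ -1.2415e+7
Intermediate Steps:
P(M) = M/3
L = -8/3 (L = ((-1 + (-5 - 1*4)) + 2)/3 = ((-1 + (-5 - 4)) + 2)/3 = ((-1 - 9) + 2)/3 = (-10 + 2)/3 = (1/3)*(-8) = -8/3 ≈ -2.6667)
h(W, q) = 1 (h(W, q) = (1/3)*3 = 1)
x(o) = -209/284 (x(o) = -3/4 + 1/(70 + 1) = -3/4 + 1/71 = -209/284)
(3590 + x(-56))*(-1855 - 1604) = (3590 - 209/284)*(-1855 - 1604) = (1019351/284)*(-3459) = -3525935109/284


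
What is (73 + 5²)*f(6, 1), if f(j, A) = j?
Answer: 588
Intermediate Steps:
(73 + 5²)*f(6, 1) = (73 + 5²)*6 = (73 + 25)*6 = 98*6 = 588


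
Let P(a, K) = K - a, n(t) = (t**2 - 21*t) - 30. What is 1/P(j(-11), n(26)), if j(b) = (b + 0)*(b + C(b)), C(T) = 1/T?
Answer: -1/22 ≈ -0.045455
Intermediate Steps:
n(t) = -30 + t**2 - 21*t
j(b) = b*(b + 1/b) (j(b) = (b + 0)*(b + 1/b) = b*(b + 1/b))
1/P(j(-11), n(26)) = 1/((-30 + 26**2 - 21*26) - (1 + (-11)**2)) = 1/((-30 + 676 - 546) - (1 + 121)) = 1/(100 - 1*122) = 1/(100 - 122) = 1/(-22) = -1/22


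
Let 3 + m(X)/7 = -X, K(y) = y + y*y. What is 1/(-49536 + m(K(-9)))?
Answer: -1/50061 ≈ -1.9976e-5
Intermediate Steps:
K(y) = y + y²
m(X) = -21 - 7*X (m(X) = -21 + 7*(-X) = -21 - 7*X)
1/(-49536 + m(K(-9))) = 1/(-49536 + (-21 - (-63)*(1 - 9))) = 1/(-49536 + (-21 - (-63)*(-8))) = 1/(-49536 + (-21 - 7*72)) = 1/(-49536 + (-21 - 504)) = 1/(-49536 - 525) = 1/(-50061) = -1/50061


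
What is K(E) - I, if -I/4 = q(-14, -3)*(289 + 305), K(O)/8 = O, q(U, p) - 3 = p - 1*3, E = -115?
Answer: -8048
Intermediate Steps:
q(U, p) = p (q(U, p) = 3 + (p - 1*3) = 3 + (p - 3) = 3 + (-3 + p) = p)
K(O) = 8*O
I = 7128 (I = -(-12)*(289 + 305) = -(-12)*594 = -4*(-1782) = 7128)
K(E) - I = 8*(-115) - 1*7128 = -920 - 7128 = -8048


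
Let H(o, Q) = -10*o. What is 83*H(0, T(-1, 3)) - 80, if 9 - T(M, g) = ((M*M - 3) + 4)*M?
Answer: -80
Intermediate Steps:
T(M, g) = 9 - M*(1 + M**2) (T(M, g) = 9 - ((M*M - 3) + 4)*M = 9 - ((M**2 - 3) + 4)*M = 9 - ((-3 + M**2) + 4)*M = 9 - (1 + M**2)*M = 9 - M*(1 + M**2))
83*H(0, T(-1, 3)) - 80 = 83*(-10*0) - 80 = 83*0 - 80 = 0 - 80 = -80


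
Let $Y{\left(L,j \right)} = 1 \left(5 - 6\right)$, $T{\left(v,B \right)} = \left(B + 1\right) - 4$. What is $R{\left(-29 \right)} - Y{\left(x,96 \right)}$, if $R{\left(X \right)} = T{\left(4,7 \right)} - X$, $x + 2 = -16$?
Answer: $34$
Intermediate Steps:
$x = -18$ ($x = -2 - 16 = -18$)
$T{\left(v,B \right)} = -3 + B$ ($T{\left(v,B \right)} = \left(1 + B\right) - 4 = -3 + B$)
$Y{\left(L,j \right)} = -1$ ($Y{\left(L,j \right)} = 1 \left(-1\right) = -1$)
$R{\left(X \right)} = 4 - X$ ($R{\left(X \right)} = \left(-3 + 7\right) - X = 4 - X$)
$R{\left(-29 \right)} - Y{\left(x,96 \right)} = \left(4 - -29\right) - -1 = \left(4 + 29\right) + 1 = 33 + 1 = 34$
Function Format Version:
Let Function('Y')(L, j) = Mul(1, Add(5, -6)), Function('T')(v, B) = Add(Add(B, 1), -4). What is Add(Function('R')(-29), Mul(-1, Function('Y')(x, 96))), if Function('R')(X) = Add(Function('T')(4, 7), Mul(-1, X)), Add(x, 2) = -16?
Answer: 34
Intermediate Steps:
x = -18 (x = Add(-2, -16) = -18)
Function('T')(v, B) = Add(-3, B) (Function('T')(v, B) = Add(Add(1, B), -4) = Add(-3, B))
Function('Y')(L, j) = -1 (Function('Y')(L, j) = Mul(1, -1) = -1)
Function('R')(X) = Add(4, Mul(-1, X)) (Function('R')(X) = Add(Add(-3, 7), Mul(-1, X)) = Add(4, Mul(-1, X)))
Add(Function('R')(-29), Mul(-1, Function('Y')(x, 96))) = Add(Add(4, Mul(-1, -29)), Mul(-1, -1)) = Add(Add(4, 29), 1) = Add(33, 1) = 34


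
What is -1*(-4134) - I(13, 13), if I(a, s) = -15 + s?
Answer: 4136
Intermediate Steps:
-1*(-4134) - I(13, 13) = -1*(-4134) - (-15 + 13) = 4134 - 1*(-2) = 4134 + 2 = 4136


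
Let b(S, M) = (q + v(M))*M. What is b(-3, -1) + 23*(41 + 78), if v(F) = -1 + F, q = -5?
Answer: 2744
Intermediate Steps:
b(S, M) = M*(-6 + M) (b(S, M) = (-5 + (-1 + M))*M = (-6 + M)*M = M*(-6 + M))
b(-3, -1) + 23*(41 + 78) = -(-6 - 1) + 23*(41 + 78) = -1*(-7) + 23*119 = 7 + 2737 = 2744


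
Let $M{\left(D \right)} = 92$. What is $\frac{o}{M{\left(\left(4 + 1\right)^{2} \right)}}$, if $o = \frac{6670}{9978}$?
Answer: $\frac{145}{19956} \approx 0.007266$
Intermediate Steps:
$o = \frac{3335}{4989}$ ($o = 6670 \cdot \frac{1}{9978} = \frac{3335}{4989} \approx 0.66847$)
$\frac{o}{M{\left(\left(4 + 1\right)^{2} \right)}} = \frac{3335}{4989 \cdot 92} = \frac{3335}{4989} \cdot \frac{1}{92} = \frac{145}{19956}$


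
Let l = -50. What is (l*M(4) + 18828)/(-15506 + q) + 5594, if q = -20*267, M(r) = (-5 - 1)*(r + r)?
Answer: 58295648/10423 ≈ 5593.0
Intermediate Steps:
M(r) = -12*r
q = -5340
(l*M(4) + 18828)/(-15506 + q) + 5594 = (-(-600)*4 + 18828)/(-15506 - 5340) + 5594 = (-50*(-48) + 18828)/(-20846) + 5594 = (2400 + 18828)*(-1/20846) + 5594 = 21228*(-1/20846) + 5594 = -10614/10423 + 5594 = 58295648/10423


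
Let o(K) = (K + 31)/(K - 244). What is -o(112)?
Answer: 13/12 ≈ 1.0833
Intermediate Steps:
o(K) = (31 + K)/(-244 + K)
-o(112) = -(31 + 112)/(-244 + 112) = -143/(-132) = -(-1)*143/132 = -1*(-13/12) = 13/12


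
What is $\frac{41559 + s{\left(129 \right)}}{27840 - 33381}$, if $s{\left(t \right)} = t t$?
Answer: $- \frac{19400}{1847} \approx -10.504$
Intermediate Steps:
$s{\left(t \right)} = t^{2}$
$\frac{41559 + s{\left(129 \right)}}{27840 - 33381} = \frac{41559 + 129^{2}}{27840 - 33381} = \frac{41559 + 16641}{-5541} = 58200 \left(- \frac{1}{5541}\right) = - \frac{19400}{1847}$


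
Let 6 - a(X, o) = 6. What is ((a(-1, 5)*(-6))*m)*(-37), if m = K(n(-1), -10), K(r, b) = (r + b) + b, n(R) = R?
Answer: 0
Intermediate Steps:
a(X, o) = 0 (a(X, o) = 6 - 1*6 = 6 - 6 = 0)
K(r, b) = r + 2*b (K(r, b) = (b + r) + b = r + 2*b)
m = -21 (m = -1 + 2*(-10) = -1 - 20 = -21)
((a(-1, 5)*(-6))*m)*(-37) = ((0*(-6))*(-21))*(-37) = (0*(-21))*(-37) = 0*(-37) = 0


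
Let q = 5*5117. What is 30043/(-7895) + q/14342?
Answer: -228883131/113230090 ≈ -2.0214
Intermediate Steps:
q = 25585
30043/(-7895) + q/14342 = 30043/(-7895) + 25585/14342 = 30043*(-1/7895) + 25585*(1/14342) = -30043/7895 + 25585/14342 = -228883131/113230090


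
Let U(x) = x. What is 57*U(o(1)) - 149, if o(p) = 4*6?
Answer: 1219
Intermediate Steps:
o(p) = 24
57*U(o(1)) - 149 = 57*24 - 149 = 1368 - 149 = 1219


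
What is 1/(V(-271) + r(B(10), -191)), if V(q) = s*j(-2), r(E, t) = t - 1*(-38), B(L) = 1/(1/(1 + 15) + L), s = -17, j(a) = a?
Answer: -1/119 ≈ -0.0084034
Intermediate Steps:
B(L) = 1/(1/16 + L)
r(E, t) = 38 + t (r(E, t) = t + 38 = 38 + t)
V(q) = 34 (V(q) = -17*(-2) = 34)
1/(V(-271) + r(B(10), -191)) = 1/(34 + (38 - 191)) = 1/(34 - 153) = 1/(-119) = -1/119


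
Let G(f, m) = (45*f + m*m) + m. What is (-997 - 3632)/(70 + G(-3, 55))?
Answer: -1543/1005 ≈ -1.5353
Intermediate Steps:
G(f, m) = m + m² + 45*f (G(f, m) = (45*f + m²) + m = (m² + 45*f) + m = m + m² + 45*f)
(-997 - 3632)/(70 + G(-3, 55)) = (-997 - 3632)/(70 + (55 + 55² + 45*(-3))) = -4629/(70 + (55 + 3025 - 135)) = -4629/(70 + 2945) = -4629/3015 = -4629*1/3015 = -1543/1005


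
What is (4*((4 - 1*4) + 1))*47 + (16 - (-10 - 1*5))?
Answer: 219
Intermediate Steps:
(4*((4 - 1*4) + 1))*47 + (16 - (-10 - 1*5)) = (4*((4 - 4) + 1))*47 + (16 - (-10 - 5)) = (4*(0 + 1))*47 + (16 - 1*(-15)) = (4*1)*47 + (16 + 15) = 4*47 + 31 = 188 + 31 = 219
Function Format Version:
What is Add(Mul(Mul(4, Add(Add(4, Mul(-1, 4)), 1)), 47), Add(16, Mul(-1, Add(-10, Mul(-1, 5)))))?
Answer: 219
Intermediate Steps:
Add(Mul(Mul(4, Add(Add(4, Mul(-1, 4)), 1)), 47), Add(16, Mul(-1, Add(-10, Mul(-1, 5))))) = Add(Mul(Mul(4, Add(Add(4, -4), 1)), 47), Add(16, Mul(-1, Add(-10, -5)))) = Add(Mul(Mul(4, Add(0, 1)), 47), Add(16, Mul(-1, -15))) = Add(Mul(Mul(4, 1), 47), Add(16, 15)) = Add(Mul(4, 47), 31) = Add(188, 31) = 219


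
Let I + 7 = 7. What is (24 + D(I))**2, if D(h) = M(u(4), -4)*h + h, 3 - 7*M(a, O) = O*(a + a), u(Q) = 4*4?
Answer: 576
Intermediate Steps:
u(Q) = 16
I = 0 (I = -7 + 7 = 0)
M(a, O) = 3/7 - 2*O*a/7 (M(a, O) = 3/7 - O*(a + a)/7 = 3/7 - O*2*a/7 = 3/7 - 2*O*a/7)
D(h) = 138*h/7 (D(h) = (3/7 - 2/7*(-4)*16)*h + h = (3/7 + 128/7)*h + h = 131*h/7 + h = 138*h/7)
(24 + D(I))**2 = (24 + (138/7)*0)**2 = (24 + 0)**2 = 24**2 = 576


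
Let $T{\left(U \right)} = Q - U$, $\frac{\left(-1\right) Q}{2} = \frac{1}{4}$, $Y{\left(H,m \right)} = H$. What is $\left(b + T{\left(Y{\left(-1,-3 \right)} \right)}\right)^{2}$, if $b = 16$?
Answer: $\frac{1089}{4} \approx 272.25$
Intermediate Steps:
$Q = - \frac{1}{2}$ ($Q = - \frac{2}{4} = \left(-2\right) \frac{1}{4} = - \frac{1}{2} \approx -0.5$)
$T{\left(U \right)} = - \frac{1}{2} - U$
$\left(b + T{\left(Y{\left(-1,-3 \right)} \right)}\right)^{2} = \left(16 - - \frac{1}{2}\right)^{2} = \left(16 + \left(- \frac{1}{2} + 1\right)\right)^{2} = \left(16 + \frac{1}{2}\right)^{2} = \left(\frac{33}{2}\right)^{2} = \frac{1089}{4}$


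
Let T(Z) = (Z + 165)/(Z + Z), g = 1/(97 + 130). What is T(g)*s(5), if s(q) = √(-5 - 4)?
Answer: 56184*I ≈ 56184.0*I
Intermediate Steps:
s(q) = 3*I (s(q) = √(-9) = 3*I)
g = 1/227 ≈ 0.0044053
T(Z) = (165 + Z)/(2*Z) (T(Z) = (165 + Z)/((2*Z)) = (165 + Z)*(1/(2*Z)) = (165 + Z)/(2*Z))
T(g)*s(5) = ((165 + 1/227)/(2*(1/227)))*(3*I) = ((½)*227*(37456/227))*(3*I) = 18728*(3*I) = 56184*I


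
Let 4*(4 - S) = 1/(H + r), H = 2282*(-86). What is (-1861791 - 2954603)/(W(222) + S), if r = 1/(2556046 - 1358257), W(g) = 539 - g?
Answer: -4528729798170567352/301827938283657 ≈ -15004.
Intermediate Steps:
r = 1/1197789 ≈ 8.3487e-7
H = -196252
S = 3761096987021/940273947308 (S = 4 - 1/(4*(-196252 + 1/1197789)) = 4 - 1/(4*(-235068486827/1197789)) = 4 - 1/4*(-1197789/235068486827) = 4 + 1197789/940273947308 = 3761096987021/940273947308 ≈ 4.0000)
(-1861791 - 2954603)/(W(222) + S) = (-1861791 - 2954603)/((539 - 1*222) + 3761096987021/940273947308) = -4816394/((539 - 222) + 3761096987021/940273947308) = -4816394/(317 + 3761096987021/940273947308) = -4816394/301827938283657/940273947308 = -4816394*940273947308/301827938283657 = -4528729798170567352/301827938283657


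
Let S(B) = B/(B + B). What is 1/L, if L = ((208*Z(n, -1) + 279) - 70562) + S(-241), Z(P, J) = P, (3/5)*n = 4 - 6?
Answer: -6/425855 ≈ -1.4089e-5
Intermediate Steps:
n = -10/3 (n = 5*(4 - 6)/3 = (5/3)*(-2) = -10/3 ≈ -3.3333)
S(B) = ½ (S(B) = B/((2*B)) = B*(1/(2*B)) = ½)
L = -425855/6 (L = ((208*(-10/3) + 279) - 70562) + ½ = ((-2080/3 + 279) - 70562) + ½ = (-1243/3 - 70562) + ½ = -212929/3 + ½ = -425855/6 ≈ -70976.)
1/L = 1/(-425855/6) = -6/425855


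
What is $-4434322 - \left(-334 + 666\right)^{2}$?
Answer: $-4544546$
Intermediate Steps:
$-4434322 - \left(-334 + 666\right)^{2} = -4434322 - 332^{2} = -4434322 - 110224 = -4544546$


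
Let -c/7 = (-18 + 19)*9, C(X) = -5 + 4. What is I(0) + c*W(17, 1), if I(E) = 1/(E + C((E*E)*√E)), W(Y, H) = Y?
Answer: -1072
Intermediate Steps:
C(X) = -1
I(E) = 1/(-1 + E) (I(E) = 1/(E - 1) = 1/(-1 + E))
c = -63 (c = -7*(-18 + 19)*9 = -7*9 = -63)
I(0) + c*W(17, 1) = 1/(-1 + 0) - 63*17 = 1/(-1) - 1071 = -1 - 1071 = -1072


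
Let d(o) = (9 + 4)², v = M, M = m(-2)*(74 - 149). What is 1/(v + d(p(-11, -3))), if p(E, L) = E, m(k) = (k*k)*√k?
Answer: 169/208561 + 300*I*√2/208561 ≈ 0.00081031 + 0.0020342*I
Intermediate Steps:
m(k) = k^(5/2) (m(k) = k²*√k = k^(5/2))
M = -300*I*√2 (M = (-2)^(5/2)*(74 - 149) = (4*I*√2)*(-75) = -300*I*√2 ≈ -424.26*I)
v = -300*I*√2 ≈ -424.26*I
d(o) = 169 (d(o) = 13² = 169)
1/(v + d(p(-11, -3))) = 1/(-300*I*√2 + 169) = 1/(169 - 300*I*√2)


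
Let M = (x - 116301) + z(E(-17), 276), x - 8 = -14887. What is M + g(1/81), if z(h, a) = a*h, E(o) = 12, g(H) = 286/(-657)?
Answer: -84009562/657 ≈ -1.2787e+5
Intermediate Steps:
g(H) = -286/657 (g(H) = 286*(-1/657) = -286/657)
x = -14879 (x = 8 - 14887 = -14879)
M = -127868 (M = (-14879 - 116301) + 276*12 = -131180 + 3312 = -127868)
M + g(1/81) = -127868 - 286/657 = -84009562/657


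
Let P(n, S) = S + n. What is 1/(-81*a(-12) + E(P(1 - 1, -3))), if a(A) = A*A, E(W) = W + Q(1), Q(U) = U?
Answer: -1/11666 ≈ -8.5719e-5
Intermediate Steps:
E(W) = 1 + W (E(W) = W + 1 = 1 + W)
a(A) = A²
1/(-81*a(-12) + E(P(1 - 1, -3))) = 1/(-81*(-12)² + (1 + (-3 + (1 - 1)))) = 1/(-81*144 + (1 + (-3 + 0))) = 1/(-11664 + (1 - 3)) = 1/(-11664 - 2) = 1/(-11666) = -1/11666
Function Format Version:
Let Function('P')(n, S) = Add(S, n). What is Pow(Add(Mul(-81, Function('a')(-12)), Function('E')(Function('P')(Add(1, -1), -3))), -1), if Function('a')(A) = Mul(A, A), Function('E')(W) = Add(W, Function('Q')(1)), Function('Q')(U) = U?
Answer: Rational(-1, 11666) ≈ -8.5719e-5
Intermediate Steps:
Function('E')(W) = Add(1, W) (Function('E')(W) = Add(W, 1) = Add(1, W))
Function('a')(A) = Pow(A, 2)
Pow(Add(Mul(-81, Function('a')(-12)), Function('E')(Function('P')(Add(1, -1), -3))), -1) = Pow(Add(Mul(-81, Pow(-12, 2)), Add(1, Add(-3, Add(1, -1)))), -1) = Pow(Add(Mul(-81, 144), Add(1, Add(-3, 0))), -1) = Pow(Add(-11664, Add(1, -3)), -1) = Pow(Add(-11664, -2), -1) = Pow(-11666, -1) = Rational(-1, 11666)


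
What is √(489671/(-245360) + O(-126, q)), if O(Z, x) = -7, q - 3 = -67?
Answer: I*√33847273985/61340 ≈ 2.9993*I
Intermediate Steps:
q = -64 (q = 3 - 67 = -64)
√(489671/(-245360) + O(-126, q)) = √(489671/(-245360) - 7) = √(489671*(-1/245360) - 7) = √(-489671/245360 - 7) = √(-2207191/245360) = I*√33847273985/61340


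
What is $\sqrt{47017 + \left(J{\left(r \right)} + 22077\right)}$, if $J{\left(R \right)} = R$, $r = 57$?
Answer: $\sqrt{69151} \approx 262.97$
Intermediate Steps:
$\sqrt{47017 + \left(J{\left(r \right)} + 22077\right)} = \sqrt{47017 + \left(57 + 22077\right)} = \sqrt{47017 + 22134} = \sqrt{69151}$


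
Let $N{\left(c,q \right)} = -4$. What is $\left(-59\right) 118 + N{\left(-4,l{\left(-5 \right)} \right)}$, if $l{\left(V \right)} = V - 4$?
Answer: $-6966$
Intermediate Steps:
$l{\left(V \right)} = -4 + V$
$\left(-59\right) 118 + N{\left(-4,l{\left(-5 \right)} \right)} = \left(-59\right) 118 - 4 = -6962 - 4 = -6966$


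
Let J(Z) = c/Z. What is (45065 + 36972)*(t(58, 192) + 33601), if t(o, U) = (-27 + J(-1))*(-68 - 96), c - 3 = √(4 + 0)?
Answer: 3187055413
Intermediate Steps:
c = 5 (c = 3 + √(4 + 0) = 3 + √4 = 3 + 2 = 5)
J(Z) = 5/Z
t(o, U) = 5248 (t(o, U) = (-27 + 5/(-1))*(-68 - 96) = (-27 + 5*(-1))*(-164) = (-27 - 5)*(-164) = -32*(-164) = 5248)
(45065 + 36972)*(t(58, 192) + 33601) = (45065 + 36972)*(5248 + 33601) = 82037*38849 = 3187055413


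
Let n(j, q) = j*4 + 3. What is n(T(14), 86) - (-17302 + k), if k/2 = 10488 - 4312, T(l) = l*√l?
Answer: 4953 + 56*√14 ≈ 5162.5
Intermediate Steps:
T(l) = l^(3/2)
n(j, q) = 3 + 4*j (n(j, q) = 4*j + 3 = 3 + 4*j)
k = 12352 (k = 2*(10488 - 4312) = 2*6176 = 12352)
n(T(14), 86) - (-17302 + k) = (3 + 4*14^(3/2)) - (-17302 + 12352) = (3 + 4*(14*√14)) - 1*(-4950) = (3 + 56*√14) + 4950 = 4953 + 56*√14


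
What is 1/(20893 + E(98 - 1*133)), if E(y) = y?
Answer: 1/20858 ≈ 4.7943e-5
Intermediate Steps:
1/(20893 + E(98 - 1*133)) = 1/(20893 + (98 - 1*133)) = 1/(20893 + (98 - 133)) = 1/(20893 - 35) = 1/20858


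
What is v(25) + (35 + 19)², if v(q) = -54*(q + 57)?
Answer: -1512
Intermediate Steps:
v(q) = -3078 - 54*q (v(q) = -54*(57 + q) = -3078 - 54*q)
v(25) + (35 + 19)² = (-3078 - 54*25) + (35 + 19)² = (-3078 - 1350) + 54² = -4428 + 2916 = -1512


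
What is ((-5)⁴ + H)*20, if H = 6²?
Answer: 13220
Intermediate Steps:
H = 36
((-5)⁴ + H)*20 = ((-5)⁴ + 36)*20 = (625 + 36)*20 = 661*20 = 13220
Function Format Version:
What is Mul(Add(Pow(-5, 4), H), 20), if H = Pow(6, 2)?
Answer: 13220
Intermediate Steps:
H = 36
Mul(Add(Pow(-5, 4), H), 20) = Mul(Add(Pow(-5, 4), 36), 20) = Mul(Add(625, 36), 20) = Mul(661, 20) = 13220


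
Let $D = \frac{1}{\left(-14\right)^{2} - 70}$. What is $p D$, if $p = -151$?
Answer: $- \frac{151}{126} \approx -1.1984$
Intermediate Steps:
$D = \frac{1}{126}$ ($D = \frac{1}{196 - 70} = \frac{1}{126} \approx 0.0079365$)
$p D = \left(-151\right) \frac{1}{126} = - \frac{151}{126}$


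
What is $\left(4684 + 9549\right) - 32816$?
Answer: $-18583$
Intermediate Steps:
$\left(4684 + 9549\right) - 32816 = 14233 - 32816 = -18583$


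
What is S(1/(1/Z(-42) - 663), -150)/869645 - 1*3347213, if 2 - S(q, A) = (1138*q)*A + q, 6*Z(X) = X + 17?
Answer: -48265418170086998/14419583745 ≈ -3.3472e+6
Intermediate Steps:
Z(X) = 17/6 + X/6 (Z(X) = (X + 17)/6 = (17 + X)/6 = 17/6 + X/6)
S(q, A) = 2 - q - 1138*A*q (S(q, A) = 2 - ((1138*q)*A + q) = 2 - (1138*A*q + q) = 2 - (q + 1138*A*q) = 2 + (-q - 1138*A*q) = 2 - q - 1138*A*q)
S(1/(1/Z(-42) - 663), -150)/869645 - 1*3347213 = (2 - 1/(1/(17/6 + (⅙)*(-42)) - 663) - 1138*(-150)/(1/(17/6 + (⅙)*(-42)) - 663))/869645 - 1*3347213 = (2 - 1/(1/(17/6 - 7) - 663) - 1138*(-150)/(1/(17/6 - 7) - 663))*(1/869645) - 3347213 = (2 - 1/(1/(-25/6) - 663) - 1138*(-150)/(1/(-25/6) - 663))*(1/869645) - 3347213 = (2 - 1/(-6/25 - 663) - 1138*(-150)/(-6/25 - 663))*(1/869645) - 3347213 = (2 - 1/(-16581/25) - 1138*(-150)/(-16581/25))*(1/869645) - 3347213 = (2 - 1*(-25/16581) - 1138*(-150)*(-25/16581))*(1/869645) - 3347213 = (2 + 25/16581 - 1422500/5527)*(1/869645) - 3347213 = -4234313/16581*1/869645 - 3347213 = -4234313/14419583745 - 3347213 = -48265418170086998/14419583745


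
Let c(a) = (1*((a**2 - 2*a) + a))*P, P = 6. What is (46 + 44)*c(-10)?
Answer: 59400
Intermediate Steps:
c(a) = -6*a + 6*a**2 (c(a) = (1*((a**2 - 2*a) + a))*6 = (1*(a**2 - a))*6 = (a**2 - a)*6 = -6*a + 6*a**2)
(46 + 44)*c(-10) = (46 + 44)*(6*(-10)*(-1 - 10)) = 90*(6*(-10)*(-11)) = 90*660 = 59400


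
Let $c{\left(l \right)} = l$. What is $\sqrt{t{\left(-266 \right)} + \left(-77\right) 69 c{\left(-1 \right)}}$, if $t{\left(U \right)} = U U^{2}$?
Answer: $i \sqrt{18815783} \approx 4337.7 i$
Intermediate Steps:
$t{\left(U \right)} = U^{3}$
$\sqrt{t{\left(-266 \right)} + \left(-77\right) 69 c{\left(-1 \right)}} = \sqrt{\left(-266\right)^{3} + \left(-77\right) 69 \left(-1\right)} = \sqrt{-18821096 - -5313} = \sqrt{-18821096 + 5313} = \sqrt{-18815783} = i \sqrt{18815783}$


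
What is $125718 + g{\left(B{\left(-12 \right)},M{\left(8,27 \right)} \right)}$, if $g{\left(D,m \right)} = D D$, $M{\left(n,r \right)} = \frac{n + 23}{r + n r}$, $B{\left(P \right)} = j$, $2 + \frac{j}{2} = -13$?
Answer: $126618$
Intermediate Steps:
$j = -30$ ($j = -4 + 2 \left(-13\right) = -4 - 26 = -30$)
$B{\left(P \right)} = -30$
$M{\left(n,r \right)} = \frac{23 + n}{r + n r}$
$g{\left(D,m \right)} = D^{2}$
$125718 + g{\left(B{\left(-12 \right)},M{\left(8,27 \right)} \right)} = 125718 + \left(-30\right)^{2} = 125718 + 900 = 126618$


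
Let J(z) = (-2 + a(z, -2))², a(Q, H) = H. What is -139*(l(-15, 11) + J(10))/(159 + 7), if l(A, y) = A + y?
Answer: -834/83 ≈ -10.048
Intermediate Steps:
J(z) = 16 (J(z) = (-2 - 2)² = (-4)² = 16)
-139*(l(-15, 11) + J(10))/(159 + 7) = -139*((-15 + 11) + 16)/(159 + 7) = -139*(-4 + 16)/166 = -1668/166 = -139*6/83 = -834/83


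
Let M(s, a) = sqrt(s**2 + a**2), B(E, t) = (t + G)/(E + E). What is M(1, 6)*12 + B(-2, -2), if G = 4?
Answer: -1/2 + 12*sqrt(37) ≈ 72.493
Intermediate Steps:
B(E, t) = (4 + t)/(2*E) (B(E, t) = (t + 4)/(E + E) = (4 + t)/((2*E)) = (4 + t)*(1/(2*E)) = (4 + t)/(2*E))
M(s, a) = sqrt(a**2 + s**2)
M(1, 6)*12 + B(-2, -2) = sqrt(6**2 + 1**2)*12 + (1/2)*(4 - 2)/(-2) = sqrt(36 + 1)*12 + (1/2)*(-1/2)*2 = sqrt(37)*12 - 1/2 = 12*sqrt(37) - 1/2 = -1/2 + 12*sqrt(37)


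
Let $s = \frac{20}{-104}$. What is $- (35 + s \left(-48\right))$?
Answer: $- \frac{575}{13} \approx -44.231$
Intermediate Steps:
$s = - \frac{5}{26}$ ($s = 20 \left(- \frac{1}{104}\right) = - \frac{5}{26} \approx -0.19231$)
$- (35 + s \left(-48\right)) = - (35 - - \frac{120}{13}) = - (35 + \frac{120}{13}) = \left(-1\right) \frac{575}{13} = - \frac{575}{13}$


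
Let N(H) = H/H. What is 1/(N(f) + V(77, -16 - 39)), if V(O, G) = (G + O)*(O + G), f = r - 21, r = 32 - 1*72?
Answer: 1/485 ≈ 0.0020619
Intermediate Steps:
r = -40 (r = 32 - 72 = -40)
f = -61 (f = -40 - 21 = -61)
N(H) = 1
V(O, G) = (G + O)**2 (V(O, G) = (G + O)*(G + O) = (G + O)**2)
1/(N(f) + V(77, -16 - 39)) = 1/(1 + ((-16 - 39) + 77)**2) = 1/(1 + (-55 + 77)**2) = 1/(1 + 22**2) = 1/(1 + 484) = 1/485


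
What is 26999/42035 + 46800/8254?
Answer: 156434839/24782635 ≈ 6.3123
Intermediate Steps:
26999/42035 + 46800/8254 = 26999*(1/42035) + 46800*(1/8254) = 3857/6005 + 23400/4127 = 156434839/24782635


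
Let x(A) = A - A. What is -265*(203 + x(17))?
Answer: -53795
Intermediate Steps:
x(A) = 0
-265*(203 + x(17)) = -265*(203 + 0) = -265*203 = -53795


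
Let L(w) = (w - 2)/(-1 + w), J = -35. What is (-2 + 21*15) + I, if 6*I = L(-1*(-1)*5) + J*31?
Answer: 3175/24 ≈ 132.29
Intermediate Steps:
L(w) = (-2 + w)/(-1 + w)
I = -4337/24 (I = ((-2 - 1*(-1)*5)/(-1 - 1*(-1)*5) - 35*31)/6 = ((-2 + 1*5)/(-1 + 1*5) - 1085)/6 = ((-2 + 5)/(-1 + 5) - 1085)/6 = (3/4 - 1085)/6 = (1/6)*(-4337/4) = -4337/24 ≈ -180.71)
(-2 + 21*15) + I = (-2 + 21*15) - 4337/24 = (-2 + 315) - 4337/24 = 313 - 4337/24 = 3175/24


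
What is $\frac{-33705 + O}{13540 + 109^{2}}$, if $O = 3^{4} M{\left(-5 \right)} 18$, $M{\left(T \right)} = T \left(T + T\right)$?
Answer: $\frac{39195}{25421} \approx 1.5418$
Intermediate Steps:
$M{\left(T \right)} = 2 T^{2}$ ($M{\left(T \right)} = T 2 T = 2 T^{2}$)
$O = 72900$ ($O = 3^{4} \cdot 2 \left(-5\right)^{2} \cdot 18 = 81 \cdot 2 \cdot 25 \cdot 18 = 81 \cdot 50 \cdot 18 = 4050 \cdot 18 = 72900$)
$\frac{-33705 + O}{13540 + 109^{2}} = \frac{-33705 + 72900}{13540 + 109^{2}} = \frac{39195}{13540 + 11881} = \frac{39195}{25421}$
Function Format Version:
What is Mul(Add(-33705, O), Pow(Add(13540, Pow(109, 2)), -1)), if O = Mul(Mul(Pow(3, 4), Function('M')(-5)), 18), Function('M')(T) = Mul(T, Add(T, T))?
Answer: Rational(39195, 25421) ≈ 1.5418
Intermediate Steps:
Function('M')(T) = Mul(2, Pow(T, 2)) (Function('M')(T) = Mul(T, Mul(2, T)) = Mul(2, Pow(T, 2)))
O = 72900 (O = Mul(Mul(Pow(3, 4), Mul(2, Pow(-5, 2))), 18) = Mul(Mul(81, Mul(2, 25)), 18) = Mul(Mul(81, 50), 18) = Mul(4050, 18) = 72900)
Mul(Add(-33705, O), Pow(Add(13540, Pow(109, 2)), -1)) = Mul(Add(-33705, 72900), Pow(Add(13540, Pow(109, 2)), -1)) = Mul(39195, Pow(Add(13540, 11881), -1)) = Mul(39195, Pow(25421, -1)) = Mul(39195, Rational(1, 25421)) = Rational(39195, 25421)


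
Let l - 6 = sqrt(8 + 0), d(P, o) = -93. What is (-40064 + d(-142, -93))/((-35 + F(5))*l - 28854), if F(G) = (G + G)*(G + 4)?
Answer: 286359567/203398594 + 2208635*sqrt(2)/406797188 ≈ 1.4156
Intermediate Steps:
F(G) = 2*G*(4 + G) (F(G) = (2*G)*(4 + G) = 2*G*(4 + G))
l = 6 + 2*sqrt(2) (l = 6 + sqrt(8 + 0) = 6 + sqrt(8) = 6 + 2*sqrt(2) ≈ 8.8284)
(-40064 + d(-142, -93))/((-35 + F(5))*l - 28854) = (-40064 - 93)/((-35 + 2*5*(4 + 5))*(6 + 2*sqrt(2)) - 28854) = -40157/((-35 + 2*5*9)*(6 + 2*sqrt(2)) - 28854) = -40157/((-35 + 90)*(6 + 2*sqrt(2)) - 28854) = -40157/(55*(6 + 2*sqrt(2)) - 28854) = -40157/((330 + 110*sqrt(2)) - 28854) = -40157/(-28524 + 110*sqrt(2))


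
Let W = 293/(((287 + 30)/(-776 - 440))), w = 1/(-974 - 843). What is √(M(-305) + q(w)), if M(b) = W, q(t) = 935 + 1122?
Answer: √93762577/317 ≈ 30.546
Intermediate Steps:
w = -1/1817 (w = 1/(-1817) = -1/1817 ≈ -0.00055036)
q(t) = 2057
W = -356288/317 (W = 293/((317/(-1216))) = 293/((317*(-1/1216))) = 293/(-317/1216) = 293*(-1216/317) = -356288/317 ≈ -1123.9)
M(b) = -356288/317
√(M(-305) + q(w)) = √(-356288/317 + 2057) = √(295781/317) = √93762577/317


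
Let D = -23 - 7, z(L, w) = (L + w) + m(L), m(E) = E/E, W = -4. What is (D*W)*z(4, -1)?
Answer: 480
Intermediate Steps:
m(E) = 1
z(L, w) = 1 + L + w (z(L, w) = (L + w) + 1 = 1 + L + w)
D = -30
(D*W)*z(4, -1) = (-30*(-4))*(1 + 4 - 1) = 120*4 = 480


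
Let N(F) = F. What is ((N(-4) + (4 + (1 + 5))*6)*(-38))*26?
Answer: -55328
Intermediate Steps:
((N(-4) + (4 + (1 + 5))*6)*(-38))*26 = ((-4 + (4 + (1 + 5))*6)*(-38))*26 = ((-4 + (4 + 6)*6)*(-38))*26 = ((-4 + 10*6)*(-38))*26 = ((-4 + 60)*(-38))*26 = (56*(-38))*26 = -2128*26 = -55328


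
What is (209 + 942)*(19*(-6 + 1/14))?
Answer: -1815127/14 ≈ -1.2965e+5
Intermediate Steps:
(209 + 942)*(19*(-6 + 1/14)) = 1151*(19*(-6 + 1/14)) = 1151*(19*(-83/14)) = 1151*(-1577/14) = -1815127/14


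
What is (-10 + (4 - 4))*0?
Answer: 0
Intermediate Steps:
(-10 + (4 - 4))*0 = (-10 + 0)*0 = -10*0 = 0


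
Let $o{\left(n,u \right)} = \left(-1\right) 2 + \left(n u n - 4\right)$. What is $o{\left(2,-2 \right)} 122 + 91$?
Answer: $-1617$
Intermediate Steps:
$o{\left(n,u \right)} = -6 + u n^{2}$ ($o{\left(n,u \right)} = -2 + \left(u n^{2} - 4\right) = -2 + \left(-4 + u n^{2}\right) = -6 + u n^{2}$)
$o{\left(2,-2 \right)} 122 + 91 = \left(-6 - 2 \cdot 2^{2}\right) 122 + 91 = \left(-6 - 8\right) 122 + 91 = \left(-14\right) 122 + 91 = -1708 + 91 = -1617$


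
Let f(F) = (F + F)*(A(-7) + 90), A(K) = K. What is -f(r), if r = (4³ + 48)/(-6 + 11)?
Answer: -18592/5 ≈ -3718.4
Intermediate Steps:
r = 112/5 (r = (64 + 48)/5 = 112*(⅕) = 112/5 ≈ 22.400)
f(F) = 166*F (f(F) = (F + F)*(-7 + 90) = (2*F)*83 = 166*F)
-f(r) = -166*112/5 = -1*18592/5 = -18592/5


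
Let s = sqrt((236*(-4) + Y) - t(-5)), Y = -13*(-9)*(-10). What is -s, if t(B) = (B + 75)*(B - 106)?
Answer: -2*sqrt(1414) ≈ -75.206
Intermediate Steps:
Y = -1170 (Y = 117*(-10) = -1170)
t(B) = (-106 + B)*(75 + B) (t(B) = (75 + B)*(-106 + B) = (-106 + B)*(75 + B))
s = 2*sqrt(1414) (s = sqrt((236*(-4) - 1170) - (-7950 + (-5)**2 - 31*(-5))) = sqrt((-944 - 1170) - (-7950 + 25 + 155)) = sqrt(-2114 - 1*(-7770)) = sqrt(-2114 + 7770) = sqrt(5656) = 2*sqrt(1414) ≈ 75.206)
-s = -2*sqrt(1414)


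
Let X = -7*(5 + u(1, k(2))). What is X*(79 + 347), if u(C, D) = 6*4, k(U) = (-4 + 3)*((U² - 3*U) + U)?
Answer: -86478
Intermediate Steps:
k(U) = -U² + 2*U (k(U) = -(U² - 2*U) = -U² + 2*U)
u(C, D) = 24
X = -203 (X = -7*(5 + 24) = -7*29 = -203)
X*(79 + 347) = -203*(79 + 347) = -203*426 = -86478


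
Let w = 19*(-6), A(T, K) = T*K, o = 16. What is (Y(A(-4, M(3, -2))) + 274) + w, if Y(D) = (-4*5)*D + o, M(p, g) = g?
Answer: 16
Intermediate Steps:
A(T, K) = K*T
Y(D) = 16 - 20*D (Y(D) = (-4*5)*D + 16 = -20*D + 16 = 16 - 20*D)
w = -114
(Y(A(-4, M(3, -2))) + 274) + w = ((16 - (-40)*(-4)) + 274) - 114 = ((16 - 20*8) + 274) - 114 = ((16 - 160) + 274) - 114 = (-144 + 274) - 114 = 130 - 114 = 16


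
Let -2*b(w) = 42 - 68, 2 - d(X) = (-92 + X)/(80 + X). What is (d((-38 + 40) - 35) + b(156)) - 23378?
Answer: -1097936/47 ≈ -23360.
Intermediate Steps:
d(X) = 2 - (-92 + X)/(80 + X)
b(w) = 13 (b(w) = -(42 - 68)/2 = -1/2*(-26) = 13)
(d((-38 + 40) - 35) + b(156)) - 23378 = ((252 + ((-38 + 40) - 35))/(80 + ((-38 + 40) - 35)) + 13) - 23378 = ((252 + (2 - 35))/(80 + (2 - 35)) + 13) - 23378 = ((252 - 33)/(80 - 33) + 13) - 23378 = (219/47 + 13) - 23378 = 830/47 - 23378 = -1097936/47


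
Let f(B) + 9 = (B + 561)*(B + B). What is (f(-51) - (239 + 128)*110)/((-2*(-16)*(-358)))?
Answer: 92399/11456 ≈ 8.0656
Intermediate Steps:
f(B) = -9 + 2*B*(561 + B) (f(B) = -9 + (B + 561)*(B + B) = -9 + (561 + B)*(2*B) = -9 + 2*B*(561 + B))
(f(-51) - (239 + 128)*110)/((-2*(-16)*(-358))) = ((-9 + 2*(-51)² + 1122*(-51)) - (239 + 128)*110)/((-2*(-16)*(-358))) = ((-9 + 2*2601 - 57222) - 367*110)/((32*(-358))) = ((-9 + 5202 - 57222) - 1*40370)/(-11456) = (-52029 - 40370)*(-1/11456) = -92399*(-1/11456) = 92399/11456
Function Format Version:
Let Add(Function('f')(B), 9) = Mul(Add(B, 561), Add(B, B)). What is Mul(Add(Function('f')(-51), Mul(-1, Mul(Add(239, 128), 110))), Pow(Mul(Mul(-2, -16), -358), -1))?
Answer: Rational(92399, 11456) ≈ 8.0656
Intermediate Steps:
Function('f')(B) = Add(-9, Mul(2, B, Add(561, B))) (Function('f')(B) = Add(-9, Mul(Add(B, 561), Add(B, B))) = Add(-9, Mul(Add(561, B), Mul(2, B))) = Add(-9, Mul(2, B, Add(561, B))))
Mul(Add(Function('f')(-51), Mul(-1, Mul(Add(239, 128), 110))), Pow(Mul(Mul(-2, -16), -358), -1)) = Mul(Add(Add(-9, Mul(2, Pow(-51, 2)), Mul(1122, -51)), Mul(-1, Mul(Add(239, 128), 110))), Pow(Mul(Mul(-2, -16), -358), -1)) = Mul(Add(Add(-9, Mul(2, 2601), -57222), Mul(-1, Mul(367, 110))), Pow(Mul(32, -358), -1)) = Mul(Add(Add(-9, 5202, -57222), Mul(-1, 40370)), Pow(-11456, -1)) = Mul(Add(-52029, -40370), Rational(-1, 11456)) = Mul(-92399, Rational(-1, 11456)) = Rational(92399, 11456)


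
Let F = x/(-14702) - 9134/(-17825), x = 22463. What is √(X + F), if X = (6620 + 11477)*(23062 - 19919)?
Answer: √156251021359293249804818/52412630 ≈ 7541.8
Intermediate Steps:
X = 56878871 (X = 18097*3143 = 56878871)
F = -266114907/262063150 (F = 22463/(-14702) - 9134/(-17825) = 22463*(-1/14702) - 9134*(-1/17825) = -22463/14702 + 9134/17825 = -266114907/262063150 ≈ -1.0155)
√(X + F) = √(56878871 - 266114907/262063150) = √(14905855836588743/262063150) = √156251021359293249804818/52412630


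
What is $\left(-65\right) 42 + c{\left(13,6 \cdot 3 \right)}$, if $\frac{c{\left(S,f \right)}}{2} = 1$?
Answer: $-2728$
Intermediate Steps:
$c{\left(S,f \right)} = 2$ ($c{\left(S,f \right)} = 2 \cdot 1 = 2$)
$\left(-65\right) 42 + c{\left(13,6 \cdot 3 \right)} = \left(-65\right) 42 + 2 = -2730 + 2 = -2728$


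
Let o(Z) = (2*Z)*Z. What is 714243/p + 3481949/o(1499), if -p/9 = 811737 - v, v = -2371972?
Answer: 32186600616361/42922783840254 ≈ 0.74987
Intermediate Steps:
p = -28653381 (p = -9*(811737 - 1*(-2371972)) = -9*(811737 + 2371972) = -9*3183709 = -28653381)
o(Z) = 2*Z**2
714243/p + 3481949/o(1499) = 714243/(-28653381) + 3481949/((2*1499**2)) = 714243*(-1/28653381) + 3481949/((2*2247001)) = -238081/9551127 + 3481949/4494002 = 32186600616361/42922783840254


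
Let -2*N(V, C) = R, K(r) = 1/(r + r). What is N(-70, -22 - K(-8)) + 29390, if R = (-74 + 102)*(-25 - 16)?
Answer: 29964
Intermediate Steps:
K(r) = 1/(2*r)
R = -1148 (R = 28*(-41) = -1148)
N(V, C) = 574 (N(V, C) = -½*(-1148) = 574)
N(-70, -22 - K(-8)) + 29390 = 574 + 29390 = 29964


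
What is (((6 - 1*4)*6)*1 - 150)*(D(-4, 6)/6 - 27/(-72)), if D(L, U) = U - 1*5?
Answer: -299/4 ≈ -74.750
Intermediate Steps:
D(L, U) = -5 + U (D(L, U) = U - 5 = -5 + U)
(((6 - 1*4)*6)*1 - 150)*(D(-4, 6)/6 - 27/(-72)) = (((6 - 1*4)*6)*1 - 150)*((-5 + 6)/6 - 27/(-72)) = (((6 - 4)*6)*1 - 150)*(1*(⅙) - 27*(-1/72)) = ((2*6)*1 - 150)*(⅙ + 3/8) = (12*1 - 150)*(13/24) = (12 - 150)*(13/24) = -138*13/24 = -299/4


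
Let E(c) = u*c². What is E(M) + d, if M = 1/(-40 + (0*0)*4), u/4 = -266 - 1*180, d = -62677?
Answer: -12535623/200 ≈ -62678.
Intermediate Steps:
u = -1784 (u = 4*(-266 - 1*180) = 4*(-266 - 180) = 4*(-446) = -1784)
M = -1/40 (M = 1/(-40 + 0*4) = 1/(-40 + 0) = 1/(-40) = -1/40 ≈ -0.025000)
E(c) = -1784*c²
E(M) + d = -1784*(-1/40)² - 62677 = -1784*1/1600 - 62677 = -223/200 - 62677 = -12535623/200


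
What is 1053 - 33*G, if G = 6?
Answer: 855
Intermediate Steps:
1053 - 33*G = 1053 - 33*6 = 1053 - 1*198 = 1053 - 198 = 855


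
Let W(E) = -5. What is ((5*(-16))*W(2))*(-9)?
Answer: -3600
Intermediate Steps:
((5*(-16))*W(2))*(-9) = ((5*(-16))*(-5))*(-9) = -80*(-5)*(-9) = 400*(-9) = -3600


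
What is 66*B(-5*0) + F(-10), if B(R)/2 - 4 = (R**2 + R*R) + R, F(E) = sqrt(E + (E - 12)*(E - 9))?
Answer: 528 + 2*sqrt(102) ≈ 548.20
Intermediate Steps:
F(E) = sqrt(E + (-12 + E)*(-9 + E))
B(R) = 8 + 2*R + 4*R**2 (B(R) = 8 + 2*((R**2 + R*R) + R) = 8 + 2*((R**2 + R**2) + R) = 8 + 2*(2*R**2 + R) = 8 + 2*(R + 2*R**2) = 8 + (2*R + 4*R**2) = 8 + 2*R + 4*R**2)
66*B(-5*0) + F(-10) = 66*(8 + 2*(-5*0) + 4*(-5*0)**2) + sqrt(108 + (-10)**2 - 20*(-10)) = 66*(8 + 2*0 + 4*0**2) + sqrt(108 + 100 + 200) = 66*(8 + 0 + 4*0) + sqrt(408) = 66*(8 + 0 + 0) + 2*sqrt(102) = 66*8 + 2*sqrt(102) = 528 + 2*sqrt(102)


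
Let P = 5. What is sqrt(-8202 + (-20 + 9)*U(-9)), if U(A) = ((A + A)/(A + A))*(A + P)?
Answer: I*sqrt(8158) ≈ 90.322*I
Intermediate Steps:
U(A) = 5 + A (U(A) = ((A + A)/(A + A))*(A + 5) = ((2*A)/((2*A)))*(5 + A) = ((2*A)*(1/(2*A)))*(5 + A) = 1*(5 + A) = 5 + A)
sqrt(-8202 + (-20 + 9)*U(-9)) = sqrt(-8202 + (-20 + 9)*(5 - 9)) = sqrt(-8202 - 11*(-4)) = sqrt(-8202 + 44) = sqrt(-8158) = I*sqrt(8158)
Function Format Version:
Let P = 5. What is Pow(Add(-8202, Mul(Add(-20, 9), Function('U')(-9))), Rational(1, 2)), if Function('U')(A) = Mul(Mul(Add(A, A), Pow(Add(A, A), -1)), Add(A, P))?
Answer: Mul(I, Pow(8158, Rational(1, 2))) ≈ Mul(90.322, I)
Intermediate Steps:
Function('U')(A) = Add(5, A) (Function('U')(A) = Mul(Mul(Add(A, A), Pow(Add(A, A), -1)), Add(A, 5)) = Mul(Mul(Mul(2, A), Pow(Mul(2, A), -1)), Add(5, A)) = Mul(Mul(Mul(2, A), Mul(Rational(1, 2), Pow(A, -1))), Add(5, A)) = Mul(1, Add(5, A)) = Add(5, A))
Pow(Add(-8202, Mul(Add(-20, 9), Function('U')(-9))), Rational(1, 2)) = Pow(Add(-8202, Mul(Add(-20, 9), Add(5, -9))), Rational(1, 2)) = Pow(Add(-8202, Mul(-11, -4)), Rational(1, 2)) = Pow(Add(-8202, 44), Rational(1, 2)) = Pow(-8158, Rational(1, 2)) = Mul(I, Pow(8158, Rational(1, 2)))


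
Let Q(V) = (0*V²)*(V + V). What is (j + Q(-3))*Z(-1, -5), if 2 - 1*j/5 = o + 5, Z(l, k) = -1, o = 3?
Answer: 30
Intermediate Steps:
j = -30 (j = 10 - 5*(3 + 5) = 10 - 5*8 = 10 - 40 = -30)
Q(V) = 0 (Q(V) = 0*(2*V) = 0)
(j + Q(-3))*Z(-1, -5) = (-30 + 0)*(-1) = -30*(-1) = 30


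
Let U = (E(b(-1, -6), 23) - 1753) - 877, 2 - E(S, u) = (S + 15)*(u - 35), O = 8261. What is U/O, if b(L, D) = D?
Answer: -2520/8261 ≈ -0.30505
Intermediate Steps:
E(S, u) = 2 - (-35 + u)*(15 + S) (E(S, u) = 2 - (S + 15)*(u - 35) = 2 - (15 + S)*(-35 + u) = 2 - (-35 + u)*(15 + S))
U = -2520 (U = ((527 - 15*23 + 35*(-6) - 1*(-6)*23) - 1753) - 877 = ((527 - 345 - 210 + 138) - 1753) - 877 = (110 - 1753) - 877 = -1643 - 877 = -2520)
U/O = -2520/8261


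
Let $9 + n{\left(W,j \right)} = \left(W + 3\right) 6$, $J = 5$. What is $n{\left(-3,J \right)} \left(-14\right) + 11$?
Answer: $137$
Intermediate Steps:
$n{\left(W,j \right)} = 9 + 6 W$ ($n{\left(W,j \right)} = -9 + \left(W + 3\right) 6 = -9 + \left(3 + W\right) 6 = -9 + \left(18 + 6 W\right) = 9 + 6 W$)
$n{\left(-3,J \right)} \left(-14\right) + 11 = \left(9 + 6 \left(-3\right)\right) \left(-14\right) + 11 = \left(9 - 18\right) \left(-14\right) + 11 = \left(-9\right) \left(-14\right) + 11 = 126 + 11 = 137$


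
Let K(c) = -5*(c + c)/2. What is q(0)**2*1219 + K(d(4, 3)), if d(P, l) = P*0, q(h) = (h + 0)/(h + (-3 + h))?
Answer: 0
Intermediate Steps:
q(h) = h/(-3 + 2*h)
d(P, l) = 0
K(c) = -5*c (K(c) = -10*c*(1/2) = -5*c)
q(0)**2*1219 + K(d(4, 3)) = (0/(-3 + 2*0))**2*1219 - 5*0 = (0/(-3 + 0))**2*1219 + 0 = (0/(-3))**2*1219 + 0 = (0*(-1/3))**2*1219 + 0 = 0**2*1219 + 0 = 0*1219 + 0 = 0 + 0 = 0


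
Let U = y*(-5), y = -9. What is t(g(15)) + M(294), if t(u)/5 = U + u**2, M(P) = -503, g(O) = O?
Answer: 847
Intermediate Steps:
U = 45 (U = -9*(-5) = 45)
t(u) = 225 + 5*u**2 (t(u) = 5*(45 + u**2) = 225 + 5*u**2)
t(g(15)) + M(294) = (225 + 5*15**2) - 503 = (225 + 5*225) - 503 = (225 + 1125) - 503 = 1350 - 503 = 847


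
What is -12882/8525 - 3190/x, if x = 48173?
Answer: -647759336/410674825 ≈ -1.5773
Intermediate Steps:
-12882/8525 - 3190/x = -12882/8525 - 3190/48173 = -647759336/410674825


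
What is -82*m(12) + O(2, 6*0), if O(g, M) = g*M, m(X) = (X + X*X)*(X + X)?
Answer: -307008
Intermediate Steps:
m(X) = 2*X*(X + X**2) (m(X) = (X + X**2)*(2*X) = 2*X*(X + X**2))
O(g, M) = M*g
-82*m(12) + O(2, 6*0) = -164*12**2*(1 + 12) + (6*0)*2 = -164*144*13 + 0*2 = -82*3744 + 0 = -307008 + 0 = -307008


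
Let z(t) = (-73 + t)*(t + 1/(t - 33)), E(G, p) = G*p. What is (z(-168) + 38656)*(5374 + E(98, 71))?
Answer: 196179737420/201 ≈ 9.7602e+8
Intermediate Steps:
z(t) = (-73 + t)*(t + 1/(-33 + t))
(z(-168) + 38656)*(5374 + E(98, 71)) = ((-73 + (-168)³ - 106*(-168)² + 2410*(-168))/(-33 - 168) + 38656)*(5374 + 98*71) = ((-73 - 4741632 - 106*28224 - 404880)/(-201) + 38656)*(5374 + 6958) = (-(-73 - 4741632 - 2991744 - 404880)/201 + 38656)*12332 = (-1/201*(-8138329) + 38656)*12332 = (8138329/201 + 38656)*12332 = (15908185/201)*12332 = 196179737420/201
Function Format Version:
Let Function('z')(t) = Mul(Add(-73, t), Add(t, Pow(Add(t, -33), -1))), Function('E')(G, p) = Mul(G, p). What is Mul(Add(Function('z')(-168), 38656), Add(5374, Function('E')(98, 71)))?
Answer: Rational(196179737420, 201) ≈ 9.7602e+8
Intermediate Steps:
Function('z')(t) = Mul(Add(-73, t), Add(t, Pow(Add(-33, t), -1)))
Mul(Add(Function('z')(-168), 38656), Add(5374, Function('E')(98, 71))) = Mul(Add(Mul(Pow(Add(-33, -168), -1), Add(-73, Pow(-168, 3), Mul(-106, Pow(-168, 2)), Mul(2410, -168))), 38656), Add(5374, Mul(98, 71))) = Mul(Add(Mul(Pow(-201, -1), Add(-73, -4741632, Mul(-106, 28224), -404880)), 38656), Add(5374, 6958)) = Mul(Add(Mul(Rational(-1, 201), Add(-73, -4741632, -2991744, -404880)), 38656), 12332) = Mul(Add(Mul(Rational(-1, 201), -8138329), 38656), 12332) = Mul(Add(Rational(8138329, 201), 38656), 12332) = Mul(Rational(15908185, 201), 12332) = Rational(196179737420, 201)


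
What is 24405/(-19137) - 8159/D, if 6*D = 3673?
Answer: -342157421/23430067 ≈ -14.603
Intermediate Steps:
D = 3673/6 (D = (1/6)*3673 = 3673/6 ≈ 612.17)
24405/(-19137) - 8159/D = 24405/(-19137) - 8159/3673/6 = 24405*(-1/19137) - 8159*6/3673 = -8135/6379 - 48954/3673 = -342157421/23430067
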